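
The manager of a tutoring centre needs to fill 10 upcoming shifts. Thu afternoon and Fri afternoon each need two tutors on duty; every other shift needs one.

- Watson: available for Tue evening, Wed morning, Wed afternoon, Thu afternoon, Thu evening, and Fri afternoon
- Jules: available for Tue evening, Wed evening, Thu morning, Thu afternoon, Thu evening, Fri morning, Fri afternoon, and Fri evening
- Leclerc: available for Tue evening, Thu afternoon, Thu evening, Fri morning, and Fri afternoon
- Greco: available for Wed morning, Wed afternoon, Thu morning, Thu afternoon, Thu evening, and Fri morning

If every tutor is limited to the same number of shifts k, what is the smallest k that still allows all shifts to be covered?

3

With 4 tutors and 12 worker-slots to fill, someone must work at least ⌈12/4⌉ = 3 shifts, so k ≥ 3.
k = 3 works: Tue evening→Leclerc, Wed morning→Watson, Wed afternoon→Watson, Wed evening→Jules, Thu morning→Jules, Thu afternoon→Leclerc+Greco, Thu evening→Greco, Fri morning→Greco, Fri afternoon→Watson+Leclerc, Fri evening→Jules.
Loads: Watson 3, Jules 3, Leclerc 3, Greco 3 — all ≤ 3.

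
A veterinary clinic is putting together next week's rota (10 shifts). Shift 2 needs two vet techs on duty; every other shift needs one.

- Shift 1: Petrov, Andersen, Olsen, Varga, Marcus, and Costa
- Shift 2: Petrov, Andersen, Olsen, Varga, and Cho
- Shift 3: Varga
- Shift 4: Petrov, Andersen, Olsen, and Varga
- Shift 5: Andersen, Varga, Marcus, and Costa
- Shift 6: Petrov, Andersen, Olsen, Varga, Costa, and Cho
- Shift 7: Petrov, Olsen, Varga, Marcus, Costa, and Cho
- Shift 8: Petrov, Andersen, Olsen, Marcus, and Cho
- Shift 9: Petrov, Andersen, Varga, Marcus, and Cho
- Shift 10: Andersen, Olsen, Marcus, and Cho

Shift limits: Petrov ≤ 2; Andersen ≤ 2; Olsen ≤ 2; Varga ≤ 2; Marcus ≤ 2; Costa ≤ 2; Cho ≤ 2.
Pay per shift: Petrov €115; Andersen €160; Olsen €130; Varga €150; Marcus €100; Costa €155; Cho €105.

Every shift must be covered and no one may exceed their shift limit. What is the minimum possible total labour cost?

Shift 3 can only be covered by Varga, so that assignment is forced.
Picking the cheapest available vet tech for each shift independently would cost €1190, but that ignores the shift limits.
An optimal schedule: Shift 1→Petrov, Shift 2→Olsen+Varga, Shift 3→Varga, Shift 4→Petrov, Shift 5→Marcus, Shift 6→Olsen, Shift 7→Costa, Shift 8→Cho, Shift 9→Cho, Shift 10→Marcus.
Total: 115 + 130 + 150 + 150 + 115 + 100 + 130 + 155 + 105 + 105 + 100 = €1355.

€1355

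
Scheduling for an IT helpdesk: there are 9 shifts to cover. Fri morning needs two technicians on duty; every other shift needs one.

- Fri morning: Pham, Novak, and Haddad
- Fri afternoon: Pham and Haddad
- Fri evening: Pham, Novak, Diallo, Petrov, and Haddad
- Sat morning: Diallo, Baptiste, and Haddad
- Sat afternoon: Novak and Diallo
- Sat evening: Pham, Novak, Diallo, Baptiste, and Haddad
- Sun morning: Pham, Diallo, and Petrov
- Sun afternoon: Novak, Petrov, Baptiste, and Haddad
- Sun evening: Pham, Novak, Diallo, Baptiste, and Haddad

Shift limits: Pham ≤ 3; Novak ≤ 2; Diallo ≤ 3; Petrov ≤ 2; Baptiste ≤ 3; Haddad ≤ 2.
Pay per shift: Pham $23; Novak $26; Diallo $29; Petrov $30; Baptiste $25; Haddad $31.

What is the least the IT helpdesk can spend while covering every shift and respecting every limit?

$254

Picking the cheapest available technician for each shift independently would cost $240, but that ignores the shift limits.
An optimal schedule: Fri morning→Pham+Novak, Fri afternoon→Pham, Fri evening→Diallo, Sat morning→Baptiste, Sat afternoon→Novak, Sat evening→Baptiste, Sun morning→Pham, Sun afternoon→Baptiste, Sun evening→Diallo.
Total: 23 + 26 + 23 + 29 + 25 + 26 + 25 + 23 + 25 + 29 = $254.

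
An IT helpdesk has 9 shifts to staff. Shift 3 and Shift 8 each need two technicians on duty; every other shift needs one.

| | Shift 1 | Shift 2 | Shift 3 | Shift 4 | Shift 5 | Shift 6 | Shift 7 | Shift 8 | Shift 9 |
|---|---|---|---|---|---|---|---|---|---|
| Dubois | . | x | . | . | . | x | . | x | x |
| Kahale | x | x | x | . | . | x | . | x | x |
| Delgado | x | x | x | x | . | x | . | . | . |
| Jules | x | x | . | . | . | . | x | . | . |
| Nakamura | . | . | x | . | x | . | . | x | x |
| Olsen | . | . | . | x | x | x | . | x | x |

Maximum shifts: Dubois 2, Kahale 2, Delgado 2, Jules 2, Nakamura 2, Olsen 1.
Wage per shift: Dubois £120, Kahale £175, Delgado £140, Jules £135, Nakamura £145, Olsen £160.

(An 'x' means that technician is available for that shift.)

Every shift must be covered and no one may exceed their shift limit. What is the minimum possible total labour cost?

Shift 7 can only be covered by Jules, so that assignment is forced.
Picking the cheapest available technician for each shift independently would cost £1465, but that ignores the shift limits.
An optimal schedule: Shift 1→Kahale, Shift 2→Jules, Shift 3→Kahale+Delgado, Shift 4→Delgado, Shift 5→Nakamura, Shift 6→Dubois, Shift 7→Jules, Shift 8→Nakamura+Olsen, Shift 9→Dubois.
Total: 175 + 135 + 175 + 140 + 140 + 145 + 120 + 135 + 145 + 160 + 120 = £1590.

£1590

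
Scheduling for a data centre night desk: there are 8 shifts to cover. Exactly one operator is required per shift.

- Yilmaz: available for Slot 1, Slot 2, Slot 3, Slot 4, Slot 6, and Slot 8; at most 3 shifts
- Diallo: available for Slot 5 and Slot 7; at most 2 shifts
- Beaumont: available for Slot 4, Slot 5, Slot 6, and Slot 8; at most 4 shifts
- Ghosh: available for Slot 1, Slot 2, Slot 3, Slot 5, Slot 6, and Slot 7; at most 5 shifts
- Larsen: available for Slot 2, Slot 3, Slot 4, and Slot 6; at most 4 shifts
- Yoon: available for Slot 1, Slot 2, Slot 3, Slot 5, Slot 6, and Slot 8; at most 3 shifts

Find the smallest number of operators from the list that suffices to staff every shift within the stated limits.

2

8 slots to fill and no one can take more than 5, so at least ⌈8/5⌉ = 2 operators are needed.
Yilmaz and Ghosh alone can cover everything: Slot 1→Yilmaz, Slot 2→Ghosh, Slot 3→Ghosh, Slot 4→Yilmaz, Slot 5→Ghosh, Slot 6→Ghosh, Slot 7→Ghosh, Slot 8→Yilmaz.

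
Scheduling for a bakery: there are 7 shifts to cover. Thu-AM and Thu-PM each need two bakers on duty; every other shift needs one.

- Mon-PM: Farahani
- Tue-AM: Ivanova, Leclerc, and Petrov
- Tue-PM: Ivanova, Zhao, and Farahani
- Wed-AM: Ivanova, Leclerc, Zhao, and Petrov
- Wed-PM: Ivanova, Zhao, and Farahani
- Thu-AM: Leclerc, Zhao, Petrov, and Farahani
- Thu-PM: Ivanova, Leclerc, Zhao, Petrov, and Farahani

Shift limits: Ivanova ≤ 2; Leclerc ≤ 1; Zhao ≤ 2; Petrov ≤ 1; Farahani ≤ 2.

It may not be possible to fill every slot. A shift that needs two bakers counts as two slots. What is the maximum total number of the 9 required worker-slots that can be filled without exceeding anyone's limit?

Total capacity across all bakers is 2+1+2+1+2 = 8, and 9 slots are needed, so at most 8 can be filled.
An assignment achieving 8: Mon-PM→Farahani, Tue-AM→Ivanova, Tue-PM→Ivanova, Wed-AM→Leclerc, Wed-PM→Zhao, Thu-AM→Zhao+Petrov, Thu-PM→Farahani.
Loads: Ivanova 2/2, Leclerc 1/1, Zhao 2/2, Petrov 1/1, Farahani 2/2.

8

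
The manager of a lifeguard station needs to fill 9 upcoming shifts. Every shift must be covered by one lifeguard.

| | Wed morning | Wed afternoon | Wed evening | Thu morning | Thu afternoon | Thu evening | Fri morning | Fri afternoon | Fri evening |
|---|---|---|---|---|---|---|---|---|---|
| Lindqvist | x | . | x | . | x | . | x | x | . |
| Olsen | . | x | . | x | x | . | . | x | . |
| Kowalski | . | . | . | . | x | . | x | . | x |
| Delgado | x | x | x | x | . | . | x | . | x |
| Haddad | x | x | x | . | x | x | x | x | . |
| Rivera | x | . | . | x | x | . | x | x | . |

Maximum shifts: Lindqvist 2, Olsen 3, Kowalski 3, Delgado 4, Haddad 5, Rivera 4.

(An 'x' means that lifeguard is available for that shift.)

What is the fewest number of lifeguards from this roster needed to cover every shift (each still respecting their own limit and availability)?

9 slots to fill and no one can take more than 5, so at least ⌈9/5⌉ = 2 lifeguards are needed.
Delgado and Haddad alone can cover everything: Wed morning→Delgado, Wed afternoon→Delgado, Wed evening→Haddad, Thu morning→Delgado, Thu afternoon→Haddad, Thu evening→Haddad, Fri morning→Haddad, Fri afternoon→Haddad, Fri evening→Delgado.

2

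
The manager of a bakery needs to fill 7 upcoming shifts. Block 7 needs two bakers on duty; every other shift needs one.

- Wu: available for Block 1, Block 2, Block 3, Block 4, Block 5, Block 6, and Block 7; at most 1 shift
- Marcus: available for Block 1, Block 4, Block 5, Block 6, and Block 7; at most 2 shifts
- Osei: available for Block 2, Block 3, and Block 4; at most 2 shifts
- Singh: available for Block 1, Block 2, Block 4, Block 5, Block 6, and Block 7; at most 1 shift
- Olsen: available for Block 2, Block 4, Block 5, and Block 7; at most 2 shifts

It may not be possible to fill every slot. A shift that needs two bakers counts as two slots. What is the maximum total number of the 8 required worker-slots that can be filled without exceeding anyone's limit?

Total capacity across all bakers is 1+2+2+1+2 = 8, and 8 slots are needed, so at most 8 can be filled.
An assignment achieving 8: Block 1→Marcus, Block 2→Osei, Block 3→Wu, Block 4→Osei, Block 5→Olsen, Block 6→Marcus, Block 7→Singh+Olsen.
Loads: Wu 1/1, Marcus 2/2, Osei 2/2, Singh 1/1, Olsen 2/2.

8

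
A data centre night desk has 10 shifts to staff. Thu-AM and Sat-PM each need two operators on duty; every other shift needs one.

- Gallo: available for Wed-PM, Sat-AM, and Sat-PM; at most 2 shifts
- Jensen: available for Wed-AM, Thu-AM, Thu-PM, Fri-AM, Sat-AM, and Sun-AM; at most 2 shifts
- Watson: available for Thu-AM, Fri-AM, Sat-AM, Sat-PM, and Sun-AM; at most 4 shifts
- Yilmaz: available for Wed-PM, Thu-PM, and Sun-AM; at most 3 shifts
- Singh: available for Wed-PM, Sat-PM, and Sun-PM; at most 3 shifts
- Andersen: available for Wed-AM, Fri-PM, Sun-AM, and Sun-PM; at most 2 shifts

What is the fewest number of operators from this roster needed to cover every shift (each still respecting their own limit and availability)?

5

12 slots to fill and no one can take more than 4, so at least ⌈12/4⌉ = 3 operators are needed.
No set of 4 operators can cover every shift (each such set leaves at least one shift with no one available or exceeds a cap).
Gallo, Jensen, Watson, Yilmaz, and Andersen alone can cover everything: Wed-AM→Jensen, Wed-PM→Gallo, Thu-AM→Jensen+Watson, Thu-PM→Yilmaz, Fri-AM→Watson, Fri-PM→Andersen, Sat-AM→Watson, Sat-PM→Gallo+Watson, Sun-AM→Yilmaz, Sun-PM→Andersen.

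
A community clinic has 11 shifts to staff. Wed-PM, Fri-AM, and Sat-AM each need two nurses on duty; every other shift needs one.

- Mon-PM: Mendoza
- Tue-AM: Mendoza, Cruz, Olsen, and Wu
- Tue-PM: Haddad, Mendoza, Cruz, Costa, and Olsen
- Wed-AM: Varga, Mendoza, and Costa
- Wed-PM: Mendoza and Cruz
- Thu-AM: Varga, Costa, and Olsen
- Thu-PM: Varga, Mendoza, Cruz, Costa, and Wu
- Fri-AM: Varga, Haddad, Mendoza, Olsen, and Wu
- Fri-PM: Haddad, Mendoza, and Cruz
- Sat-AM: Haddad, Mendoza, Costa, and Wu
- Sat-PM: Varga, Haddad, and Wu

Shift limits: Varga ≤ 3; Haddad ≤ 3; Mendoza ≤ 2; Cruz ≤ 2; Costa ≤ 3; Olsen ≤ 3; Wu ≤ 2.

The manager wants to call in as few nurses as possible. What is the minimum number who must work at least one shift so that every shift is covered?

14 slots to fill and no one can take more than 3, so at least ⌈14/3⌉ = 5 nurses are needed.
No set of 5 nurses can cover every shift (each such set leaves at least one shift with no one available or exceeds a cap).
Varga, Haddad, Mendoza, Cruz, Costa, and Olsen alone can cover everything: Mon-PM→Mendoza, Tue-AM→Cruz, Tue-PM→Costa, Wed-AM→Varga, Wed-PM→Mendoza+Cruz, Thu-AM→Varga, Thu-PM→Costa, Fri-AM→Haddad+Olsen, Fri-PM→Haddad, Sat-AM→Haddad+Costa, Sat-PM→Varga.

6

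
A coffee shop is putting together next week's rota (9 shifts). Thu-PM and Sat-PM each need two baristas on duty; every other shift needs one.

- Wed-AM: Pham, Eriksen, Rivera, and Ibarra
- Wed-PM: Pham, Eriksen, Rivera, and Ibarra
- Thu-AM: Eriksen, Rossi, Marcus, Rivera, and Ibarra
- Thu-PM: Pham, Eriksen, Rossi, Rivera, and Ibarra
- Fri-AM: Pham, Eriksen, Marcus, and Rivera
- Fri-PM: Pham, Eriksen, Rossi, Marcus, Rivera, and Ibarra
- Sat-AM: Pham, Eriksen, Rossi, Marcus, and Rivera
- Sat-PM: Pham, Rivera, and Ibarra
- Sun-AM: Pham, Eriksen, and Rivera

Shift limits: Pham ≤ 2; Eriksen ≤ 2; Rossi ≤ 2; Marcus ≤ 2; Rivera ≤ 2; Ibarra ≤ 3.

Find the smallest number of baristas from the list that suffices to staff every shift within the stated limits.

11 slots to fill and no one can take more than 3, so at least ⌈11/3⌉ = 4 baristas are needed.
Any 4 baristas together have capacity at most 3+2+2+2 = 9 < 11 slots, so 4 can never suffice.
Pham, Eriksen, Rossi, Marcus, and Ibarra alone can cover everything: Wed-AM→Eriksen, Wed-PM→Eriksen, Thu-AM→Rossi, Thu-PM→Rossi+Ibarra, Fri-AM→Marcus, Fri-PM→Ibarra, Sat-AM→Marcus, Sat-PM→Pham+Ibarra, Sun-AM→Pham.

5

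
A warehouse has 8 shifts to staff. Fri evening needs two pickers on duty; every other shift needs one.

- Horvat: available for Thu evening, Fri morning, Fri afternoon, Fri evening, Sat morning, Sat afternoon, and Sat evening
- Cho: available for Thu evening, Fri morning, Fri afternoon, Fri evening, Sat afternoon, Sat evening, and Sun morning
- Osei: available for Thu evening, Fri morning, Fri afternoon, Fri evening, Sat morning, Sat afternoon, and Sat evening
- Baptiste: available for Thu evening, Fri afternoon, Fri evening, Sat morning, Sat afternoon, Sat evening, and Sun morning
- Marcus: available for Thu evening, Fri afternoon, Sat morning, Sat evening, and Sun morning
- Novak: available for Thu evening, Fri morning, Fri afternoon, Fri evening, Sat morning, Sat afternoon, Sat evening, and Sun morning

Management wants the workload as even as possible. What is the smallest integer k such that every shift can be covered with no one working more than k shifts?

2

With 6 pickers and 9 worker-slots to fill, someone must work at least ⌈9/6⌉ = 2 shifts, so k ≥ 2.
k = 2 works: Thu evening→Osei, Fri morning→Horvat, Fri afternoon→Osei, Fri evening→Baptiste+Novak, Sat morning→Horvat, Sat afternoon→Cho, Sat evening→Baptiste, Sun morning→Cho.
Loads: Horvat 2, Cho 2, Osei 2, Baptiste 2, Marcus 0, Novak 1 — all ≤ 2.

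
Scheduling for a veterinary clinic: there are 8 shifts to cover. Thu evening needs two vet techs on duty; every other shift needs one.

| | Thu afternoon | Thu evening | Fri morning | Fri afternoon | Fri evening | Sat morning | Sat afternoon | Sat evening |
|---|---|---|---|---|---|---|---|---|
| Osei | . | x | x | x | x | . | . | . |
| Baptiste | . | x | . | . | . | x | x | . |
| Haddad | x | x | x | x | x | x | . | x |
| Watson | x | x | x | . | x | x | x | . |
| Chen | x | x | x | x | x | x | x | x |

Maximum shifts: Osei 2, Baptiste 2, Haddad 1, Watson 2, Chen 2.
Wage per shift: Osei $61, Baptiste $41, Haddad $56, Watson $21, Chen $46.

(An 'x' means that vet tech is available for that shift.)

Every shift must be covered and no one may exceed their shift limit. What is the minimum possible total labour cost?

Picking the cheapest available vet tech for each shift independently would cost $259, but that ignores the shift limits.
An optimal schedule: Thu afternoon→Watson, Thu evening→Baptiste+Chen, Fri morning→Osei, Fri afternoon→Osei, Fri evening→Watson, Sat morning→Chen, Sat afternoon→Baptiste, Sat evening→Haddad.
Total: 21 + 41 + 46 + 61 + 61 + 21 + 46 + 41 + 56 = $394.

$394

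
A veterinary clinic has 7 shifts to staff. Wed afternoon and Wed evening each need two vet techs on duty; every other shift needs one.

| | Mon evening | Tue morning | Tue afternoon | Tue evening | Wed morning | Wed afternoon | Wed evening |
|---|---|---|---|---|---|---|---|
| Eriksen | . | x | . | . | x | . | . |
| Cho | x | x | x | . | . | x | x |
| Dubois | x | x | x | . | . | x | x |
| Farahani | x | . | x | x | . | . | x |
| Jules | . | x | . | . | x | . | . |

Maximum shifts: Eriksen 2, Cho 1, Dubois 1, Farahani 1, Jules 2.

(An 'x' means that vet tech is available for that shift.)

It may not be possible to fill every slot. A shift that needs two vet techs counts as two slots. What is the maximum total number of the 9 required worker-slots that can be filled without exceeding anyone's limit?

5

Total capacity across all vet techs is 2+1+1+1+2 = 7, and 9 slots are needed, so at most 7 can be filled.
Shifts {Wed afternoon, Wed evening} need 4 slots but only Cho, Dubois, and Farahani are available for them, supplying at most 3 — so at least 1 slot must go unfilled.
An assignment achieving 5: Tue morning→Eriksen, Tue evening→Farahani, Wed morning→Eriksen, Wed afternoon→Cho+Dubois.
Loads: Eriksen 2/2, Cho 1/1, Dubois 1/1, Farahani 1/1, Jules 0/2.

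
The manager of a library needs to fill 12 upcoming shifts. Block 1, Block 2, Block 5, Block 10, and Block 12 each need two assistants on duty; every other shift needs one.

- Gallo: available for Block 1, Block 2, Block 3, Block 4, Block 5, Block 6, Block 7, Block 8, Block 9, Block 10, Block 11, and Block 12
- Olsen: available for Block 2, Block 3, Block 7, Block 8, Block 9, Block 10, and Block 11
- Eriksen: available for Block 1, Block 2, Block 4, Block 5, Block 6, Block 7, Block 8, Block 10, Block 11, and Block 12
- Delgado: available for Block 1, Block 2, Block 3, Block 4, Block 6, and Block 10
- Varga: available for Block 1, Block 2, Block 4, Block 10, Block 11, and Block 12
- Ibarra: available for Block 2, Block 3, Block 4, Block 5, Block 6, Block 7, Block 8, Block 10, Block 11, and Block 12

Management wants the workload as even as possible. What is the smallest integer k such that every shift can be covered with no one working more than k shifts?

With 6 assistants and 17 worker-slots to fill, someone must work at least ⌈17/6⌉ = 3 shifts, so k ≥ 3.
k = 3 works: Block 1→Delgado+Varga, Block 2→Delgado+Varga, Block 3→Gallo, Block 4→Eriksen, Block 5→Gallo+Eriksen, Block 6→Eriksen, Block 7→Olsen, Block 8→Olsen, Block 9→Gallo, Block 10→Delgado+Ibarra, Block 11→Olsen, Block 12→Varga+Ibarra.
Loads: Gallo 3, Olsen 3, Eriksen 3, Delgado 3, Varga 3, Ibarra 2 — all ≤ 3.

3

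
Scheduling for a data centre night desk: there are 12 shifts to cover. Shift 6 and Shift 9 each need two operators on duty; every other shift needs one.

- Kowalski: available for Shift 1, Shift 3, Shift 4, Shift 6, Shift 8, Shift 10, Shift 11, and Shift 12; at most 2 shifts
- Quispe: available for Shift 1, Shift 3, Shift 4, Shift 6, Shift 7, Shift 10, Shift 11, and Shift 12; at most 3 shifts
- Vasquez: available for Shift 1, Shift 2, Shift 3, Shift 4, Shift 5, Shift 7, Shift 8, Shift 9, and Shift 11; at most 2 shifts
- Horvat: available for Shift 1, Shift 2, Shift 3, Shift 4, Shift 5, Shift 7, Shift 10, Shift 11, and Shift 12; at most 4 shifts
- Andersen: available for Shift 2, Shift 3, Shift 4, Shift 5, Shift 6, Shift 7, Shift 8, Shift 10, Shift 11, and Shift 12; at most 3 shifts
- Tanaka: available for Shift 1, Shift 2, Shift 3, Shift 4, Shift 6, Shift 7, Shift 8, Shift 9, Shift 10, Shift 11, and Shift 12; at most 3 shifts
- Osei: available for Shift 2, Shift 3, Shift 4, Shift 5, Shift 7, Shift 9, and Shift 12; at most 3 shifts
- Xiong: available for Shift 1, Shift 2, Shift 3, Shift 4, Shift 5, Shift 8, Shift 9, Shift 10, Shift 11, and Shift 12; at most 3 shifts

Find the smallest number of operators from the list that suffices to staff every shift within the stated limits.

5

14 slots to fill and no one can take more than 4, so at least ⌈14/4⌉ = 4 operators are needed.
Any 4 operators together have capacity at most 4+3+3+3 = 13 < 14 slots, so 4 can never suffice.
Kowalski, Quispe, Vasquez, Horvat, and Tanaka alone can cover everything: Shift 1→Horvat, Shift 2→Horvat, Shift 3→Horvat, Shift 4→Tanaka, Shift 5→Vasquez, Shift 6→Kowalski+Quispe, Shift 7→Quispe, Shift 8→Kowalski, Shift 9→Vasquez+Tanaka, Shift 10→Quispe, Shift 11→Tanaka, Shift 12→Horvat.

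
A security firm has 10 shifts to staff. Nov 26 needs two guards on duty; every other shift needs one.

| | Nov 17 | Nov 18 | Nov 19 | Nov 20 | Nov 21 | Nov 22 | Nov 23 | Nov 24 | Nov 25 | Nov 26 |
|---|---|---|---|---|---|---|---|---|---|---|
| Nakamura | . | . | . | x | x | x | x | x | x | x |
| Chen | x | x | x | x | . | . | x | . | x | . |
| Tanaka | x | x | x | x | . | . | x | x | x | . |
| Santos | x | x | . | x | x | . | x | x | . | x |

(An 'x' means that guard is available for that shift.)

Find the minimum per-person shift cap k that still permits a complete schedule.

With 4 guards and 11 worker-slots to fill, someone must work at least ⌈11/4⌉ = 3 shifts, so k ≥ 3.
k = 3 works: Nov 17→Chen, Nov 18→Chen, Nov 19→Chen, Nov 20→Tanaka, Nov 21→Nakamura, Nov 22→Nakamura, Nov 23→Santos, Nov 24→Tanaka, Nov 25→Tanaka, Nov 26→Nakamura+Santos.
Loads: Nakamura 3, Chen 3, Tanaka 3, Santos 2 — all ≤ 3.

3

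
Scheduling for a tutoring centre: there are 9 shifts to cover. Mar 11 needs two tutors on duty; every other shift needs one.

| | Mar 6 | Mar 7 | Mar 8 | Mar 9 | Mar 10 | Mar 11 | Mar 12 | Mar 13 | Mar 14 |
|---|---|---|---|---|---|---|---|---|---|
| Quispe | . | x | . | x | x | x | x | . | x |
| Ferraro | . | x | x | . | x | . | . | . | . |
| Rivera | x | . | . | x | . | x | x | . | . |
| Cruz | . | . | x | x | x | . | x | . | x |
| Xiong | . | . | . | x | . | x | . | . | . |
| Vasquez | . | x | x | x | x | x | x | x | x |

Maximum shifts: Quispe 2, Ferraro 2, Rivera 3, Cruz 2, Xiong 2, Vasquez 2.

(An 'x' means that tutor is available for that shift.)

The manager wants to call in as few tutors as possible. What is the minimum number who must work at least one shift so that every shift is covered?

10 slots to fill and no one can take more than 3, so at least ⌈10/3⌉ = 4 tutors are needed.
Any 4 tutors together have capacity at most 3+2+2+2 = 9 < 10 slots, so 4 can never suffice.
Quispe, Ferraro, Rivera, Cruz, and Vasquez alone can cover everything: Mar 6→Rivera, Mar 7→Quispe, Mar 8→Ferraro, Mar 9→Rivera, Mar 10→Ferraro, Mar 11→Quispe+Rivera, Mar 12→Cruz, Mar 13→Vasquez, Mar 14→Cruz.

5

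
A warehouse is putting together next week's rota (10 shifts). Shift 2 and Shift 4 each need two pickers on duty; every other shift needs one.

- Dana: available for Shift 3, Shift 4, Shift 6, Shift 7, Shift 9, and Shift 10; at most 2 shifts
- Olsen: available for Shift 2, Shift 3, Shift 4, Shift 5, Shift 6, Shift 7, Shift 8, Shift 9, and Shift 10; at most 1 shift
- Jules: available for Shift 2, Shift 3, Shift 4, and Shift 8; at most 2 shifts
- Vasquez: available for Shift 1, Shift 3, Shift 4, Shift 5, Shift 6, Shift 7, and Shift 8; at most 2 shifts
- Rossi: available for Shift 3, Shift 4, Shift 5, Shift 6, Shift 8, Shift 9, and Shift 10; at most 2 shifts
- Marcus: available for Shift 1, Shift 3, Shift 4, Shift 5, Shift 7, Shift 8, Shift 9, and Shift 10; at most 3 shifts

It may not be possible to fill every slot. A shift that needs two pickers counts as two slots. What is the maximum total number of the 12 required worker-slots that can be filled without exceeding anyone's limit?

Total capacity across all pickers is 2+1+2+2+2+3 = 12, and 12 slots are needed, so at most 12 can be filled.
An assignment achieving 12: Shift 1→Vasquez, Shift 2→Olsen+Jules, Shift 3→Marcus, Shift 4→Jules+Marcus, Shift 5→Vasquez, Shift 6→Dana, Shift 7→Dana, Shift 8→Marcus, Shift 9→Rossi, Shift 10→Rossi.
Loads: Dana 2/2, Olsen 1/1, Jules 2/2, Vasquez 2/2, Rossi 2/2, Marcus 3/3.

12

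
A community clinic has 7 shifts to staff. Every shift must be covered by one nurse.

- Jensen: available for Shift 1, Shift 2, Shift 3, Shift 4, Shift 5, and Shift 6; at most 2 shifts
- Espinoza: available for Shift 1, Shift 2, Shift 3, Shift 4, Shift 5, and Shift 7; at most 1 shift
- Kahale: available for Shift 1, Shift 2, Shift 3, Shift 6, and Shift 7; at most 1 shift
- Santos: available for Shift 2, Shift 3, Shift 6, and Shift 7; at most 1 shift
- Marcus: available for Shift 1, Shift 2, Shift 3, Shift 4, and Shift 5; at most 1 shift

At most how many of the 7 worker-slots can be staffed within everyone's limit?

6

Total capacity across all nurses is 2+1+1+1+1 = 6, and 7 slots are needed, so at most 6 can be filled.
An assignment achieving 6: Shift 1→Marcus, Shift 2→Santos, Shift 4→Jensen, Shift 5→Jensen, Shift 6→Kahale, Shift 7→Espinoza.
Loads: Jensen 2/2, Espinoza 1/1, Kahale 1/1, Santos 1/1, Marcus 1/1.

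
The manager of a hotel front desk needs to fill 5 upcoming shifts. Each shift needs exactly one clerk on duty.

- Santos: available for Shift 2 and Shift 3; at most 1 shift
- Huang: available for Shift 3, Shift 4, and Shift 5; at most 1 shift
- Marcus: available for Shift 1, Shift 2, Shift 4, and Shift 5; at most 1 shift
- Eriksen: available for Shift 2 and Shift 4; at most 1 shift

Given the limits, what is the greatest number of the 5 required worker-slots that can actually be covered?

Total capacity across all clerks is 1+1+1+1 = 4, and 5 slots are needed, so at most 4 can be filled.
An assignment achieving 4: Shift 1→Marcus, Shift 2→Eriksen, Shift 3→Santos, Shift 5→Huang.
Loads: Santos 1/1, Huang 1/1, Marcus 1/1, Eriksen 1/1.

4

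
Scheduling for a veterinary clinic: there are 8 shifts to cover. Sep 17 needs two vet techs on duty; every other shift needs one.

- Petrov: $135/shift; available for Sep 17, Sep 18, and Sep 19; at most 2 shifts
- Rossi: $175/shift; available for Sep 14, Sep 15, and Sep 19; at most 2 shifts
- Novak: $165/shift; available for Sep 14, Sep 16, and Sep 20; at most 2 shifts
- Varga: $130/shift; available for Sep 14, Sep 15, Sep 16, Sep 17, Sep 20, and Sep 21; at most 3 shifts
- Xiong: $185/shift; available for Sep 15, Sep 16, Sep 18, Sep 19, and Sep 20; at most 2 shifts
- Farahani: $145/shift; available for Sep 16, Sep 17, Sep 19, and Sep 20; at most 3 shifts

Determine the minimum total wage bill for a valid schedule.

$1260

Sep 21 can only be covered by Varga, so that assignment is forced.
Picking the cheapest available vet tech for each shift independently would cost $1185, but that ignores the shift limits.
An optimal schedule: Sep 14→Varga, Sep 15→Varga, Sep 16→Farahani, Sep 17→Petrov+Farahani, Sep 18→Petrov, Sep 19→Farahani, Sep 20→Novak, Sep 21→Varga.
Total: 130 + 130 + 145 + 135 + 145 + 135 + 145 + 165 + 130 = $1260.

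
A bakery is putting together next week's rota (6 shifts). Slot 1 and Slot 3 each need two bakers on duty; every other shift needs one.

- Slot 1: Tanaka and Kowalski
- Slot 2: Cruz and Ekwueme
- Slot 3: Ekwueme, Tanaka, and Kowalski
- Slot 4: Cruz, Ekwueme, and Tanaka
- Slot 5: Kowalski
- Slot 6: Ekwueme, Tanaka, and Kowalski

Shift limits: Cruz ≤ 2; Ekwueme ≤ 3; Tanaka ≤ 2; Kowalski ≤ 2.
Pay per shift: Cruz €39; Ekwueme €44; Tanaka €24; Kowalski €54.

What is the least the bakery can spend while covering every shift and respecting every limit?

€322

Slot 1 can only be covered by Tanaka and Kowalski, so that assignment is forced.
Slot 5 can only be covered by Kowalski, so that assignment is forced.
Picking the cheapest available baker for each shift independently would cost €287, but that ignores the shift limits.
An optimal schedule: Slot 1→Tanaka+Kowalski, Slot 2→Cruz, Slot 3→Ekwueme+Tanaka, Slot 4→Cruz, Slot 5→Kowalski, Slot 6→Ekwueme.
Total: 24 + 54 + 39 + 44 + 24 + 39 + 54 + 44 = €322.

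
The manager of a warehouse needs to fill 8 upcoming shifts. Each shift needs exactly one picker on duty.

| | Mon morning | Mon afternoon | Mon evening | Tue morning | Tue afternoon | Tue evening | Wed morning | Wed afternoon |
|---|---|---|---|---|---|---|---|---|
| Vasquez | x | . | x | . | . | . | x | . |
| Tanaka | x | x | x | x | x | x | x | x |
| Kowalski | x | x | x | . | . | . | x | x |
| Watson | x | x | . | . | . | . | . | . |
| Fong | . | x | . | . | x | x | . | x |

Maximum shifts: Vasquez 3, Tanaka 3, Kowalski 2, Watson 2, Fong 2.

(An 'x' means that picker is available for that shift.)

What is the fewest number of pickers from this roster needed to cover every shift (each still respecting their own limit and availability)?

8 slots to fill and no one can take more than 3, so at least ⌈8/3⌉ = 3 pickers are needed.
Vasquez, Tanaka, and Kowalski alone can cover everything: Mon morning→Vasquez, Mon afternoon→Kowalski, Mon evening→Vasquez, Tue morning→Tanaka, Tue afternoon→Tanaka, Tue evening→Tanaka, Wed morning→Vasquez, Wed afternoon→Kowalski.

3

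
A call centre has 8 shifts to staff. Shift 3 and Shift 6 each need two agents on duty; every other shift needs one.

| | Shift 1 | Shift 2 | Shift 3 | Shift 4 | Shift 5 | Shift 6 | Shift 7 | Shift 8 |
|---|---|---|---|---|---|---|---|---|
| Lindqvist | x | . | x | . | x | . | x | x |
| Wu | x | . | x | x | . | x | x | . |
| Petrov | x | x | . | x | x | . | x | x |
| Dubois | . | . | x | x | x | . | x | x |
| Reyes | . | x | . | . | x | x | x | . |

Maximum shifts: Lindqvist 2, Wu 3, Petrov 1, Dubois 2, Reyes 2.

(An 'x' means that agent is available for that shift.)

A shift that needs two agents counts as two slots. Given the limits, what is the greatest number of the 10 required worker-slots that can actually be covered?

10

Total capacity across all agents is 2+3+1+2+2 = 10, and 10 slots are needed, so at most 10 can be filled.
An assignment achieving 10: Shift 1→Lindqvist, Shift 2→Petrov, Shift 3→Lindqvist+Wu, Shift 4→Wu, Shift 5→Dubois, Shift 6→Wu+Reyes, Shift 7→Reyes, Shift 8→Dubois.
Loads: Lindqvist 2/2, Wu 3/3, Petrov 1/1, Dubois 2/2, Reyes 2/2.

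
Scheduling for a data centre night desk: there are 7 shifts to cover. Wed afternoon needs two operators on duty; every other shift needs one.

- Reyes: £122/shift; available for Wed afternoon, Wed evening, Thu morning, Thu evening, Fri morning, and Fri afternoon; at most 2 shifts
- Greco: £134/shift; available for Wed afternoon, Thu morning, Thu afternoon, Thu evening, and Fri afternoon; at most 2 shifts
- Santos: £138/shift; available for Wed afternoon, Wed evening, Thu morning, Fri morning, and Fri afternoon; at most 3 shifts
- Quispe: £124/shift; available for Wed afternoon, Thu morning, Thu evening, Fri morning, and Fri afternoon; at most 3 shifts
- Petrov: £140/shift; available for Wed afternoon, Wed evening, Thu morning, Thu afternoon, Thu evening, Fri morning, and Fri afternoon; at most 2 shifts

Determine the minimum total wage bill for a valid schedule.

£1022

Picking the cheapest available operator for each shift independently would cost £990, but that ignores the shift limits.
An optimal schedule: Wed afternoon→Greco+Santos, Wed evening→Reyes, Thu morning→Quispe, Thu afternoon→Greco, Thu evening→Reyes, Fri morning→Quispe, Fri afternoon→Quispe.
Total: 134 + 138 + 122 + 124 + 134 + 122 + 124 + 124 = £1022.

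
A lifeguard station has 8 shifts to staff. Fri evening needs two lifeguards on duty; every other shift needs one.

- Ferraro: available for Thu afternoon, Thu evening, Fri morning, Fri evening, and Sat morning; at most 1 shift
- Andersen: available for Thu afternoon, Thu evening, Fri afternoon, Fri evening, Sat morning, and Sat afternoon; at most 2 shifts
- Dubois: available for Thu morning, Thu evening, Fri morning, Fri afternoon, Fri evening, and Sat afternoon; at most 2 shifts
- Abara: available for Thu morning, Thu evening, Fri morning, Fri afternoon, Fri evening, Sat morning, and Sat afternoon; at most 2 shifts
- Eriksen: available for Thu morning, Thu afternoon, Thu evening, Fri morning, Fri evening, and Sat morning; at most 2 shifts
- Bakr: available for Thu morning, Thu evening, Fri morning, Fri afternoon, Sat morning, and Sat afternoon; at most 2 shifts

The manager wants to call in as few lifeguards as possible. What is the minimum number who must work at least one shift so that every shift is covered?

5

9 slots to fill and no one can take more than 2, so at least ⌈9/2⌉ = 5 lifeguards are needed.
Ferraro, Andersen, Dubois, Abara, and Eriksen alone can cover everything: Thu morning→Dubois, Thu afternoon→Ferraro, Thu evening→Eriksen, Fri morning→Dubois, Fri afternoon→Andersen, Fri evening→Abara+Eriksen, Sat morning→Abara, Sat afternoon→Andersen.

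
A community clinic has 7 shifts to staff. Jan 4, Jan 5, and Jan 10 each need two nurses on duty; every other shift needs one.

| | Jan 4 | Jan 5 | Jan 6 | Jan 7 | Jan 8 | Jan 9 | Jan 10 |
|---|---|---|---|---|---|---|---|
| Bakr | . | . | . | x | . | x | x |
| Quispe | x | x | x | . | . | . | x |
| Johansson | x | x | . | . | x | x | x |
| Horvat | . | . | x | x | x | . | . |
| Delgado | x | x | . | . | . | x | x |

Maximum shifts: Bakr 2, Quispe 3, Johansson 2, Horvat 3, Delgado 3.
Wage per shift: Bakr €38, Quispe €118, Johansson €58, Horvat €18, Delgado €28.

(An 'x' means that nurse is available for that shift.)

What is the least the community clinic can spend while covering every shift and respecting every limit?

€330

Picking the cheapest available nurse for each shift independently would cost €320, but that ignores the shift limits.
An optimal schedule: Jan 4→Delgado+Johansson, Jan 5→Delgado+Johansson, Jan 6→Horvat, Jan 7→Horvat, Jan 8→Horvat, Jan 9→Bakr, Jan 10→Delgado+Bakr.
Total: 28 + 58 + 28 + 58 + 18 + 18 + 18 + 38 + 28 + 38 = €330.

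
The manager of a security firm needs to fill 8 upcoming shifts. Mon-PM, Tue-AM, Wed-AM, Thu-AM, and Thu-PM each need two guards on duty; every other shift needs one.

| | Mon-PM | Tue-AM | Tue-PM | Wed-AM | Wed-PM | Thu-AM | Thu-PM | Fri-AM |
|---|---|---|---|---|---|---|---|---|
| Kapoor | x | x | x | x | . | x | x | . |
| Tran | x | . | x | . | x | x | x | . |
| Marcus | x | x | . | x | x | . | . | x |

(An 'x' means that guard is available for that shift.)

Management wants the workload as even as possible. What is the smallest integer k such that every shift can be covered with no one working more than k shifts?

5

With 3 guards and 13 worker-slots to fill, someone must work at least ⌈13/3⌉ = 5 shifts, so k ≥ 5.
k = 5 works: Mon-PM→Tran+Marcus, Tue-AM→Kapoor+Marcus, Tue-PM→Kapoor, Wed-AM→Kapoor+Marcus, Wed-PM→Tran, Thu-AM→Kapoor+Tran, Thu-PM→Kapoor+Tran, Fri-AM→Marcus.
Loads: Kapoor 5, Tran 4, Marcus 4 — all ≤ 5.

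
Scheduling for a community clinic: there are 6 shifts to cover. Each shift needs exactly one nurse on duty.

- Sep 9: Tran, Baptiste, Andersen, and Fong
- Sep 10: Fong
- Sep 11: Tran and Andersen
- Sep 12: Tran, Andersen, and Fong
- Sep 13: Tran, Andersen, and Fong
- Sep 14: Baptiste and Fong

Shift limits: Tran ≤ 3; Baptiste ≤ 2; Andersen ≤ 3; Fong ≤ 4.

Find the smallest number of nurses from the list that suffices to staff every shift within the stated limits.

2

6 slots to fill and no one can take more than 4, so at least ⌈6/4⌉ = 2 nurses are needed.
Tran and Fong alone can cover everything: Sep 9→Tran, Sep 10→Fong, Sep 11→Tran, Sep 12→Tran, Sep 13→Fong, Sep 14→Fong.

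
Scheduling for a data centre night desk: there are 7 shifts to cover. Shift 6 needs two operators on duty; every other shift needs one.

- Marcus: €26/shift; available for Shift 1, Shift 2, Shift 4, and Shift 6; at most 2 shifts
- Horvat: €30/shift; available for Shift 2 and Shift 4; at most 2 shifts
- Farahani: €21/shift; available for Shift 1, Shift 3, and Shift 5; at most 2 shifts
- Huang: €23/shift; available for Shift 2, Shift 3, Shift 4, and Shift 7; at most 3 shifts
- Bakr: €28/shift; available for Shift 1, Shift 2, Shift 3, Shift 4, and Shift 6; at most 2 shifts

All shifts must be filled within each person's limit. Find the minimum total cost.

Shift 5 can only be covered by Farahani, so that assignment is forced.
Shift 6 can only be covered by Marcus and Bakr, so that assignment is forced.
Shift 7 can only be covered by Huang, so that assignment is forced.
Picking the cheapest available operator for each shift independently would cost €186, but that ignores the shift limits.
An optimal schedule: Shift 1→Farahani, Shift 2→Huang, Shift 3→Huang, Shift 4→Marcus, Shift 5→Farahani, Shift 6→Marcus+Bakr, Shift 7→Huang.
Total: 21 + 23 + 23 + 26 + 21 + 26 + 28 + 23 = €191.

€191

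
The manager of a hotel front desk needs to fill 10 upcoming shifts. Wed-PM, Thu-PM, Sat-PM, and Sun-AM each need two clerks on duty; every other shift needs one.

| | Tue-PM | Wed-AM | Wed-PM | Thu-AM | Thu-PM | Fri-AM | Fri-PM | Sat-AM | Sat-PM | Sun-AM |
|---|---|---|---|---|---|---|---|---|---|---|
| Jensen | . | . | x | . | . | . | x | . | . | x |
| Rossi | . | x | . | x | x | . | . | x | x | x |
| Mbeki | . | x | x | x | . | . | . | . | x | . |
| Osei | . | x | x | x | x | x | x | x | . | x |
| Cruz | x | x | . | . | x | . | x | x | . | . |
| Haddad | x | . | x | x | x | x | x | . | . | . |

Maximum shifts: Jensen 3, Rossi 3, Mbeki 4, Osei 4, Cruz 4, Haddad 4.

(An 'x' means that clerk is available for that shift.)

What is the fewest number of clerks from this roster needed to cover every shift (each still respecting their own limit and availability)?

14 slots to fill and no one can take more than 4, so at least ⌈14/4⌉ = 4 clerks are needed.
Rossi, Mbeki, Osei, and Cruz alone can cover everything: Tue-PM→Cruz, Wed-AM→Mbeki, Wed-PM→Mbeki+Osei, Thu-AM→Mbeki, Thu-PM→Rossi+Cruz, Fri-AM→Osei, Fri-PM→Osei, Sat-AM→Cruz, Sat-PM→Rossi+Mbeki, Sun-AM→Rossi+Osei.

4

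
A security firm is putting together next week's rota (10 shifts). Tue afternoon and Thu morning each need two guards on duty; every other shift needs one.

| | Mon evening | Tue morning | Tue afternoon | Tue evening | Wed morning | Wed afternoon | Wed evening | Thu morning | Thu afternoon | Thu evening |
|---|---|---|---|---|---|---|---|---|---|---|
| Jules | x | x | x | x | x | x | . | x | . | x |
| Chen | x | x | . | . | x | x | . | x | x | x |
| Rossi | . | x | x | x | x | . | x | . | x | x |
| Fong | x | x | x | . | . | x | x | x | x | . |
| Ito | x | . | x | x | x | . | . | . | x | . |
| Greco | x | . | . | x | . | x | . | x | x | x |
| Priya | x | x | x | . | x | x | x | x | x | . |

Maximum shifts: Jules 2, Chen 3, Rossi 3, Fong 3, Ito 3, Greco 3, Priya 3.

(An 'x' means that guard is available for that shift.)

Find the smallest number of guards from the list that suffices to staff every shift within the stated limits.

4

12 slots to fill and no one can take more than 3, so at least ⌈12/3⌉ = 4 guards are needed.
Chen, Rossi, Fong, and Ito alone can cover everything: Mon evening→Fong, Tue morning→Rossi, Tue afternoon→Fong+Ito, Tue evening→Rossi, Wed morning→Ito, Wed afternoon→Chen, Wed evening→Rossi, Thu morning→Chen+Fong, Thu afternoon→Ito, Thu evening→Chen.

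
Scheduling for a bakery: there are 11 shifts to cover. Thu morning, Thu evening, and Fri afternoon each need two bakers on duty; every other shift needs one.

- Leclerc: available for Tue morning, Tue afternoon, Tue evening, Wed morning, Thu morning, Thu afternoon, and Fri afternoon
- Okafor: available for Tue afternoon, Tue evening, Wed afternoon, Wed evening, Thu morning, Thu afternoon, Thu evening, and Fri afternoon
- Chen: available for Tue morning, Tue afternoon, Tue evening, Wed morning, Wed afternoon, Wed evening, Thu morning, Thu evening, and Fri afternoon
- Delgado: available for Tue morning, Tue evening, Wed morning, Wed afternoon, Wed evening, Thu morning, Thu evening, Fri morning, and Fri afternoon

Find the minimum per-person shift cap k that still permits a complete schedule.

With 4 bakers and 14 worker-slots to fill, someone must work at least ⌈14/4⌉ = 4 shifts, so k ≥ 4.
k = 4 works: Tue morning→Leclerc, Tue afternoon→Leclerc, Tue evening→Okafor, Wed morning→Leclerc, Wed afternoon→Okafor, Wed evening→Okafor, Thu morning→Chen+Delgado, Thu afternoon→Leclerc, Thu evening→Okafor+Chen, Fri morning→Delgado, Fri afternoon→Chen+Delgado.
Loads: Leclerc 4, Okafor 4, Chen 3, Delgado 3 — all ≤ 4.

4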